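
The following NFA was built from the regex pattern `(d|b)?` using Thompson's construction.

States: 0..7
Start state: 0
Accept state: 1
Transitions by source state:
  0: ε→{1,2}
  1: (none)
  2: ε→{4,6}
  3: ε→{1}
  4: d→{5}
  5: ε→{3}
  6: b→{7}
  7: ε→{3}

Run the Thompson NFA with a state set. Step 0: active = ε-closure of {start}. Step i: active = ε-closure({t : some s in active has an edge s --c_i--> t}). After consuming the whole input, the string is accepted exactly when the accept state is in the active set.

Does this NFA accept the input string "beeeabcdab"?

start: ε-closure({0}) = {0,1,2,4,6}
'b' @ 1: {1,3,7}  (accept∈set)
'e' @ 2: {}  — no active states
rest 'eeabcdab' ignored (set empty)
final: {}; accept 1 not in set

Answer: REJECT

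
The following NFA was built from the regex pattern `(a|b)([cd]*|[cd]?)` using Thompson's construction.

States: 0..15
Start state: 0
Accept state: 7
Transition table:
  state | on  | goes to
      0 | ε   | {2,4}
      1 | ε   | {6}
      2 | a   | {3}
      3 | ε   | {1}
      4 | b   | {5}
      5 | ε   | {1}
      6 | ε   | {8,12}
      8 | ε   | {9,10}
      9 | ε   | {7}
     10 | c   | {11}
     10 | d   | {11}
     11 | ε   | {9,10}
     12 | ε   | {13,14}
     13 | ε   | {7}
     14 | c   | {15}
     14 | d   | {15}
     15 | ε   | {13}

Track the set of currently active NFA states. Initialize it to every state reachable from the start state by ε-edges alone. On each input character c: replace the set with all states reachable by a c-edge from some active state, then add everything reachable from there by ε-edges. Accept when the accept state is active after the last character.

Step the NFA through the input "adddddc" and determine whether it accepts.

initial (ε-close {0}): {0,2,4}
'a' @ 1: {1,3,6,7,8,9,10,12,13,14}  ✓accept
'd' @ 2: {7,9,10,11,13,15}  ✓accept
'd' @ 3: {7,9,10,11}  ✓accept
'd' @ 4: {7,9,10,11}  ✓accept
'd' @ 5: {7,9,10,11}  ✓accept
'd' @ 6: {7,9,10,11}  ✓accept
'c' @ 7: {7,9,10,11}  ✓accept
after full input: {7,9,10,11}  (accept=7 in)

Answer: ACCEPT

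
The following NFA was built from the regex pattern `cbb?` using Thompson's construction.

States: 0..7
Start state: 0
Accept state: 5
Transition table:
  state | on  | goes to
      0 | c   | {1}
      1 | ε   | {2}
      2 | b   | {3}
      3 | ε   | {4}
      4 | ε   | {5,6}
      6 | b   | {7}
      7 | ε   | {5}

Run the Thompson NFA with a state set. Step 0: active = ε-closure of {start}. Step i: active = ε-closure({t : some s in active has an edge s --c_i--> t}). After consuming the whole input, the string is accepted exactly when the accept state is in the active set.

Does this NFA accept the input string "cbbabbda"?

initial (ε-close {0}): {0}
'c' @ 1: {1,2}
'b' @ 2: {3,4,5,6}  [accepting]
'b' @ 3: {5,7}  [accepting]
'a' @ 4: {}  — dead — no transitions
rest 'bbda' ignored (set empty)
end set {} — state 5 not in

Answer: REJECT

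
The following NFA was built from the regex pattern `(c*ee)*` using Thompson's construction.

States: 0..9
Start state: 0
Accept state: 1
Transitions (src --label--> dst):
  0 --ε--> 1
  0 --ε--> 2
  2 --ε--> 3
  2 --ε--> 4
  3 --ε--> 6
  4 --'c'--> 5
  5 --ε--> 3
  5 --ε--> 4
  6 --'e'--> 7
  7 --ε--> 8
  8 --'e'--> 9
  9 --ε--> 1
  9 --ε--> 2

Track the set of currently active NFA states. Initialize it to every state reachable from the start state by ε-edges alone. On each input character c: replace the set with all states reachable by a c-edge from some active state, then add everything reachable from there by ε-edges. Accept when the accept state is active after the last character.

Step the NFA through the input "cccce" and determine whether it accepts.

S₀ = ε-closure({0}) = {0,1,2,3,4,6}
'c' @ 1: {3,4,5,6}
'c' @ 2: {3,4,5,6}
'c' @ 3: {3,4,5,6}
'c' @ 4: {3,4,5,6}
'e' @ 5: {7,8}
after full input: {7,8}  (accept=1 not in)

Answer: REJECT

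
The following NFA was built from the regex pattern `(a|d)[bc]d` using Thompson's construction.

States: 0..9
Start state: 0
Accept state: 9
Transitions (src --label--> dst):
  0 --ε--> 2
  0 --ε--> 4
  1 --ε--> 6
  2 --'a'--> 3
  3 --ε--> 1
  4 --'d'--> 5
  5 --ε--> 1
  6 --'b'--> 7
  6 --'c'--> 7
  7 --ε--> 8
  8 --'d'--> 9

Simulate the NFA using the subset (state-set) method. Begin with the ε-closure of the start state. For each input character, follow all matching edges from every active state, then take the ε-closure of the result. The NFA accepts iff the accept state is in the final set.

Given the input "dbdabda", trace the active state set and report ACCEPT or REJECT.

Answer: REJECT

Steps:
start: ε-closure({0}) = {0,2,4}
'd' @ 1: {1,5,6}
'b' @ 2: {7,8}
'd' @ 3: {9}  [accepting]
'a' @ 4: {}  — no active states
rest 'bda' ignored (set empty)
end set {} — state 9 not in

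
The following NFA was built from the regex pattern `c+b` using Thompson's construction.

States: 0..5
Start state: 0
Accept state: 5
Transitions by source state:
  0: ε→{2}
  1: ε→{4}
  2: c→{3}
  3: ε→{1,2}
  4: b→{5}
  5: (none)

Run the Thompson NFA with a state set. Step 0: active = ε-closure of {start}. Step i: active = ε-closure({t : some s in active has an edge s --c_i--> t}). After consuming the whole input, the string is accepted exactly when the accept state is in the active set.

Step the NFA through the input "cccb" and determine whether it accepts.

initial (ε-close {0}): {0,2}
'c' @ 1: {1,2,3,4}
'c' @ 2: {1,2,3,4}
'c' @ 3: {1,2,3,4}
'b' @ 4: {5}  ✓accept
after full input: {5}  (accept=5 in)

Answer: ACCEPT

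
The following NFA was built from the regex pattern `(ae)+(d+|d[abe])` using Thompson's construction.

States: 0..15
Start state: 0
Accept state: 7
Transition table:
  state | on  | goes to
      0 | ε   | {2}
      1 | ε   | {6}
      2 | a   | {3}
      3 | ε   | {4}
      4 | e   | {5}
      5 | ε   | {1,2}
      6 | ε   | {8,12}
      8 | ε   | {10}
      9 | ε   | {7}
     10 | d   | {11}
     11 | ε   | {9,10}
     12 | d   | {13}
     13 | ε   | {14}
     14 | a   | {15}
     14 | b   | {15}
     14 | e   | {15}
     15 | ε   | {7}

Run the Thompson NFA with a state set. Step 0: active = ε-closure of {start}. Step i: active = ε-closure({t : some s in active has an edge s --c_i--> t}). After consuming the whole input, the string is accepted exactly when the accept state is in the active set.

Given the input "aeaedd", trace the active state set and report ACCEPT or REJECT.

initial (ε-close {0}): {0,2}
'a' @ 1: {3,4}
'e' @ 2: {1,2,5,6,8,10,12}
'a' @ 3: {3,4}
'e' @ 4: {1,2,5,6,8,10,12}
'd' @ 5: {7,9,10,11,13,14}  (accept∈set)
'd' @ 6: {7,9,10,11}  (accept∈set)
after full input: {7,9,10,11}  (accept=7 in)

Answer: ACCEPT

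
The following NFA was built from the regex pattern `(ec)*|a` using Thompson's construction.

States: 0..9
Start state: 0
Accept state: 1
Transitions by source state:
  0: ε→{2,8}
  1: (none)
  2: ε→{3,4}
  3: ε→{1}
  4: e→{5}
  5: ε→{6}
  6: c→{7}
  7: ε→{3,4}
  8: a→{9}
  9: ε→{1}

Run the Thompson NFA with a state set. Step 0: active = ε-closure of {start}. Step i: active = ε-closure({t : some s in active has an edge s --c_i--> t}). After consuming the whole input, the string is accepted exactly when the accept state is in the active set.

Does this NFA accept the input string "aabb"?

Answer: REJECT

Derivation:
start: ε-closure({0}) = {0,1,2,3,4,8}
'a' @ 1: {1,9}  [accepting]
'a' @ 2: {}  — dead — no transitions
rest 'bb' ignored (set empty)
final: {}; accept 1 not in set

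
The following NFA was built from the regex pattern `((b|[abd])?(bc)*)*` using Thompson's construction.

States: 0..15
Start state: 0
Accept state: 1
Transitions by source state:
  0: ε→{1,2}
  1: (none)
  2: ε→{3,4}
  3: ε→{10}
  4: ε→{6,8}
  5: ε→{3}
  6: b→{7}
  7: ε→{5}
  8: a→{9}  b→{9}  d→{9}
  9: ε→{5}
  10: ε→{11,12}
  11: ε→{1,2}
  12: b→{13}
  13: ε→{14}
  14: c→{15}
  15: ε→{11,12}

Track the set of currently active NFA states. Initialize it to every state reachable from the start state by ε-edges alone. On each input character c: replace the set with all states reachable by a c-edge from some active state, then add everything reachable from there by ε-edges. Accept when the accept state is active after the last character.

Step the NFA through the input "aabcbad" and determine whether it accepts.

Answer: ACCEPT

Trace:
start: ε-closure({0}) = {0,1,2,3,4,6,8,10,11,12}
'a' @ 1: {1,2,3,4,5,6,8,9,10,11,12}  ✓accept
'a' @ 2: {1,2,3,4,5,6,8,9,10,11,12}  ✓accept
'b' @ 3: {1,2,3,4,5,6,7,8,9,10,11,12,13,14}  ✓accept
'c' @ 4: {1,2,3,4,6,8,10,11,12,15}  ✓accept
'b' @ 5: {1,2,3,4,5,6,7,8,9,10,11,12,13,14}  ✓accept
'a' @ 6: {1,2,3,4,5,6,8,9,10,11,12}  ✓accept
'd' @ 7: {1,2,3,4,5,6,8,9,10,11,12}  ✓accept
after full input: {1,2,3,4,5,6,8,9,10,11,12}  (accept=1 in)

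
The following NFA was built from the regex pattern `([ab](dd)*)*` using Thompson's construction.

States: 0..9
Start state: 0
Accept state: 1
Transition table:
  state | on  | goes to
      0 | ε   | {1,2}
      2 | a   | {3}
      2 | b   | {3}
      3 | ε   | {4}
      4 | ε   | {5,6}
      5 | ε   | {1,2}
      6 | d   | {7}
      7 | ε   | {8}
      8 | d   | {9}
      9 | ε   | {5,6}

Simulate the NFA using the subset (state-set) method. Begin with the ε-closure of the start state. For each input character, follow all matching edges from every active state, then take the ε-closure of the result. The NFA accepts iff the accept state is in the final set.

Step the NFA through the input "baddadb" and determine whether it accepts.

Answer: REJECT

Trace:
initial (ε-close {0}): {0,1,2}
'b' @ 1: {1,2,3,4,5,6}  ✓accept
'a' @ 2: {1,2,3,4,5,6}  ✓accept
'd' @ 3: {7,8}
'd' @ 4: {1,2,5,6,9}  ✓accept
'a' @ 5: {1,2,3,4,5,6}  ✓accept
'd' @ 6: {7,8}
'b' @ 7: {}  — dead — no transitions
final: {}; accept 1 not in set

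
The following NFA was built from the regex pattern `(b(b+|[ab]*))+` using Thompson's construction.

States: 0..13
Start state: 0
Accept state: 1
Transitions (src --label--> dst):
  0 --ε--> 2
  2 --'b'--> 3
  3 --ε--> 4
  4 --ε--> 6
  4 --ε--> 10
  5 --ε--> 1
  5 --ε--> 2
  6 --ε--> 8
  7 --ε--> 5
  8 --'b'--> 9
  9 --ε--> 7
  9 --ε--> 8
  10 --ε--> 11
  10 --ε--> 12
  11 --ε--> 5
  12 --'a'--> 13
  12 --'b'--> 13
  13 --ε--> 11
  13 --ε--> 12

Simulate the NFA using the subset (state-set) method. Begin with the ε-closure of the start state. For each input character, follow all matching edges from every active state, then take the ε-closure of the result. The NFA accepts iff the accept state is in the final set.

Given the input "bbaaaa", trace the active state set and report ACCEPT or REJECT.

Answer: ACCEPT

Derivation:
initial (ε-close {0}): {0,2}
'b' @ 1: {1,2,3,4,5,6,8,10,11,12}  (accept∈set)
'b' @ 2: {1,2,3,4,5,6,7,8,9,10,11,12,13}  (accept∈set)
'a' @ 3: {1,2,5,11,12,13}  (accept∈set)
'a' @ 4: {1,2,5,11,12,13}  (accept∈set)
'a' @ 5: {1,2,5,11,12,13}  (accept∈set)
'a' @ 6: {1,2,5,11,12,13}  (accept∈set)
end set {1,2,5,11,12,13} — state 1 in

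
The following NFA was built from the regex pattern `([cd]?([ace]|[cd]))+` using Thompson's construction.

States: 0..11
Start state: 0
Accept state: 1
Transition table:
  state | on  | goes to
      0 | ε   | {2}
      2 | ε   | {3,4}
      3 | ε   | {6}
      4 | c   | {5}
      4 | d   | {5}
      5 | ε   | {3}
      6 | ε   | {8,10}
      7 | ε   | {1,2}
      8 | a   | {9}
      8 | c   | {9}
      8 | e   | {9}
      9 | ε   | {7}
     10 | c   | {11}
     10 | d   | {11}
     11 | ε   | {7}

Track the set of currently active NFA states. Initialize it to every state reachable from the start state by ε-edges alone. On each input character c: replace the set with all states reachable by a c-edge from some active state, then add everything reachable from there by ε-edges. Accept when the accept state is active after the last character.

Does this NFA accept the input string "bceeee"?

Answer: REJECT

Derivation:
initial (ε-close {0}): {0,2,3,4,6,8,10}
'b' @ 1: {}  — dead — no transitions
rest 'ceeee' ignored (set empty)
final: {}; accept 1 not in set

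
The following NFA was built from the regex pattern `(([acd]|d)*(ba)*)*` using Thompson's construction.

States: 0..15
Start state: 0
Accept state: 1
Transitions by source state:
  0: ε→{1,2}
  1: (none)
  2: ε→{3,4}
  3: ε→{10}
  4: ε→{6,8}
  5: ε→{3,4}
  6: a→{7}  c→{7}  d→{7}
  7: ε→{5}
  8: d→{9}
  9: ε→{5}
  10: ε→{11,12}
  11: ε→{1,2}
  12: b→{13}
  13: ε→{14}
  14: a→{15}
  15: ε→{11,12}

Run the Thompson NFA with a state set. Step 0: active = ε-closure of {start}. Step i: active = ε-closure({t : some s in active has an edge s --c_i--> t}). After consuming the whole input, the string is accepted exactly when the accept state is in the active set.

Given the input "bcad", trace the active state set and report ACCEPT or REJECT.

Answer: REJECT

Steps:
start: ε-closure({0}) = {0,1,2,3,4,6,8,10,11,12}
'b' @ 1: {13,14}
'c' @ 2: {}  — no active states
rest 'ad' ignored (set empty)
after full input: {}  (accept=1 not in)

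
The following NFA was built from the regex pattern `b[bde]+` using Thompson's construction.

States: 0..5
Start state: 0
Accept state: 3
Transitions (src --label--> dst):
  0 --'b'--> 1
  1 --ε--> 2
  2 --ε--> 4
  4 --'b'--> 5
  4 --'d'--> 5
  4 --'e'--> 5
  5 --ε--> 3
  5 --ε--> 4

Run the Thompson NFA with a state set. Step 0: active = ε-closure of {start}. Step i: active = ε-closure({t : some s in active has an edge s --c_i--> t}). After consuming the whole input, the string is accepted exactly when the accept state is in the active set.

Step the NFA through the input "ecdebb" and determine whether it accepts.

Answer: REJECT

Derivation:
initial (ε-close {0}): {0}
'e' @ 1: {}  — dead — no transitions
rest 'cdebb' ignored (set empty)
final: {}; accept 3 not in set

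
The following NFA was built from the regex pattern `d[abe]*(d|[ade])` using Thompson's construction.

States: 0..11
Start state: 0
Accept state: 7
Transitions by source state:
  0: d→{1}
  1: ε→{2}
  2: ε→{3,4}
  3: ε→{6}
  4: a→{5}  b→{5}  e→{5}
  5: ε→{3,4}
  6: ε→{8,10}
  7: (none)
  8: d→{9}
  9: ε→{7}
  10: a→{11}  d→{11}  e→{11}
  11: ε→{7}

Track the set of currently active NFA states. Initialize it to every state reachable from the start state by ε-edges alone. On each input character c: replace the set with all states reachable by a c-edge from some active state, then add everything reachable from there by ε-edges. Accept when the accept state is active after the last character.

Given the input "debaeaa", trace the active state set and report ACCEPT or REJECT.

Answer: ACCEPT

Steps:
S₀ = ε-closure({0}) = {0}
'd' @ 1: {1,2,3,4,6,8,10}
'e' @ 2: {3,4,5,6,7,8,10,11}  ✓accept
'b' @ 3: {3,4,5,6,8,10}
'a' @ 4: {3,4,5,6,7,8,10,11}  ✓accept
'e' @ 5: {3,4,5,6,7,8,10,11}  ✓accept
'a' @ 6: {3,4,5,6,7,8,10,11}  ✓accept
'a' @ 7: {3,4,5,6,7,8,10,11}  ✓accept
final: {3,4,5,6,7,8,10,11}; accept 7 in set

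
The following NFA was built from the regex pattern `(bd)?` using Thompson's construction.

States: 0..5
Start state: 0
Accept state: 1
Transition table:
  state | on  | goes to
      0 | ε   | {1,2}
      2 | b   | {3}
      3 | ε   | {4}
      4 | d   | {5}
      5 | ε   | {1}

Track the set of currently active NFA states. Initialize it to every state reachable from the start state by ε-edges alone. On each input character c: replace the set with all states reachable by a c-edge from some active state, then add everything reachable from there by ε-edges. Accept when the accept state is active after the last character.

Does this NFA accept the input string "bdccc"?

start: ε-closure({0}) = {0,1,2}
'b' @ 1: {3,4}
'd' @ 2: {1,5}  ✓accept
'c' @ 3: {}  — dead — no transitions
rest 'cc' ignored (set empty)
final: {}; accept 1 not in set

Answer: REJECT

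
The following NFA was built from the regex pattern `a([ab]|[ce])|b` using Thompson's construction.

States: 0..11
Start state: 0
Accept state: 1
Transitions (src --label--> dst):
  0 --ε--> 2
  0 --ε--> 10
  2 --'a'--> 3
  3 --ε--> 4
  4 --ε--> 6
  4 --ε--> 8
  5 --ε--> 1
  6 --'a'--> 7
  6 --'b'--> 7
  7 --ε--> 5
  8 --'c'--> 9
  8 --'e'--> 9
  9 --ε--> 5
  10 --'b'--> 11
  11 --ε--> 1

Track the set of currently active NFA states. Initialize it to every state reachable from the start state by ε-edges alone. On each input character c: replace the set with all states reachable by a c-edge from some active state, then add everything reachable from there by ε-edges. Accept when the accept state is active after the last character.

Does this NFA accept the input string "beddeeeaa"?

Answer: REJECT

Trace:
initial (ε-close {0}): {0,2,10}
'b' @ 1: {1,11}  [accepting]
'e' @ 2: {}  — dead — no transitions
rest 'ddeeeaa' ignored (set empty)
end set {} — state 1 not in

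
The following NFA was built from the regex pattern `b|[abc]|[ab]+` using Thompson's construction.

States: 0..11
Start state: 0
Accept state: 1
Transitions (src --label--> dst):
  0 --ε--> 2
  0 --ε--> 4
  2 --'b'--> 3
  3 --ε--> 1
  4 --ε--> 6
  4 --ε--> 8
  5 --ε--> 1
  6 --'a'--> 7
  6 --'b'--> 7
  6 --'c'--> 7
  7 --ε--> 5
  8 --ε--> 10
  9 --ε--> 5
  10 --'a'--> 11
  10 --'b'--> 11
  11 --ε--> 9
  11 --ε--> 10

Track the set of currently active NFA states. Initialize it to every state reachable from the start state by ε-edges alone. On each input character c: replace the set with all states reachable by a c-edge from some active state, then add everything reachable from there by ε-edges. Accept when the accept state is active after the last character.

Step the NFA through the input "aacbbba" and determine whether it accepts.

S₀ = ε-closure({0}) = {0,2,4,6,8,10}
'a' @ 1: {1,5,7,9,10,11}  ✓accept
'a' @ 2: {1,5,9,10,11}  ✓accept
'c' @ 3: {}  — dead — no transitions
rest 'bbba' ignored (set empty)
final: {}; accept 1 not in set

Answer: REJECT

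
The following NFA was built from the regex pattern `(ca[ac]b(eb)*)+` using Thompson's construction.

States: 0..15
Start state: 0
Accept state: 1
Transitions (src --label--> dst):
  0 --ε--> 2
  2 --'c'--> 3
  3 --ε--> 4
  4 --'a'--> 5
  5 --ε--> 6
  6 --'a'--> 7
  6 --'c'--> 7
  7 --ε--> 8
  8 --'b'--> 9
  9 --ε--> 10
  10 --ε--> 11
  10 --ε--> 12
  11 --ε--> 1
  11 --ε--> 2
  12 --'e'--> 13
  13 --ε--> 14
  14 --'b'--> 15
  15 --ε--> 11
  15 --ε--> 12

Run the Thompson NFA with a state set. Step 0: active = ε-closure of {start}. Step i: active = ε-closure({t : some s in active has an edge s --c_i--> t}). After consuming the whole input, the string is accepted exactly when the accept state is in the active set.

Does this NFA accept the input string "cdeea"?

Answer: REJECT

Steps:
initial (ε-close {0}): {0,2}
'c' @ 1: {3,4}
'd' @ 2: {}  — state set empty
rest 'eea' ignored (set empty)
after full input: {}  (accept=1 not in)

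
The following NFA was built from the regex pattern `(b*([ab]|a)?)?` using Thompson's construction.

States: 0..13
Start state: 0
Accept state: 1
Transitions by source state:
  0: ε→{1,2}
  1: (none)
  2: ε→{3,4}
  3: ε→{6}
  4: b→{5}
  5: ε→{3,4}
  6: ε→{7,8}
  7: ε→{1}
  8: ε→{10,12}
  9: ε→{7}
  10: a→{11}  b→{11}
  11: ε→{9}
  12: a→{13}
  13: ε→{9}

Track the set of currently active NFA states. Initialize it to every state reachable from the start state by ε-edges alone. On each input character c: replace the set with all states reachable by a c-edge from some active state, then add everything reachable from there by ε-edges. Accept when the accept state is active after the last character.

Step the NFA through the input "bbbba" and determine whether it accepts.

Answer: ACCEPT

Trace:
start: ε-closure({0}) = {0,1,2,3,4,6,7,8,10,12}
'b' @ 1: {1,3,4,5,6,7,8,9,10,11,12}  ✓accept
'b' @ 2: {1,3,4,5,6,7,8,9,10,11,12}  ✓accept
'b' @ 3: {1,3,4,5,6,7,8,9,10,11,12}  ✓accept
'b' @ 4: {1,3,4,5,6,7,8,9,10,11,12}  ✓accept
'a' @ 5: {1,7,9,11,13}  ✓accept
final: {1,7,9,11,13}; accept 1 in set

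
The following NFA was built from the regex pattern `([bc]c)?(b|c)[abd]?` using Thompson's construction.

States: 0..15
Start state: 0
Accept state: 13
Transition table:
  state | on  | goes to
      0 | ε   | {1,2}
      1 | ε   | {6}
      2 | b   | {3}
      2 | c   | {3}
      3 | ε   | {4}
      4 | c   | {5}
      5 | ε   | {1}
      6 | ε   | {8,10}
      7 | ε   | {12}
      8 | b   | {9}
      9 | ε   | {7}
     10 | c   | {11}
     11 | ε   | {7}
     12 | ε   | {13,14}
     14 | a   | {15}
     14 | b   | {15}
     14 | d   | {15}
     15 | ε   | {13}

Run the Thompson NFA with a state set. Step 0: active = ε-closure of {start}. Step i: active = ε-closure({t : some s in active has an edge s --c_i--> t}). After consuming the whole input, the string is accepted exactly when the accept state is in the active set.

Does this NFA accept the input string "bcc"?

initial (ε-close {0}): {0,1,2,6,8,10}
'b' @ 1: {3,4,7,9,12,13,14}  ✓accept
'c' @ 2: {1,5,6,8,10}
'c' @ 3: {7,11,12,13,14}  ✓accept
final: {7,11,12,13,14}; accept 13 in set

Answer: ACCEPT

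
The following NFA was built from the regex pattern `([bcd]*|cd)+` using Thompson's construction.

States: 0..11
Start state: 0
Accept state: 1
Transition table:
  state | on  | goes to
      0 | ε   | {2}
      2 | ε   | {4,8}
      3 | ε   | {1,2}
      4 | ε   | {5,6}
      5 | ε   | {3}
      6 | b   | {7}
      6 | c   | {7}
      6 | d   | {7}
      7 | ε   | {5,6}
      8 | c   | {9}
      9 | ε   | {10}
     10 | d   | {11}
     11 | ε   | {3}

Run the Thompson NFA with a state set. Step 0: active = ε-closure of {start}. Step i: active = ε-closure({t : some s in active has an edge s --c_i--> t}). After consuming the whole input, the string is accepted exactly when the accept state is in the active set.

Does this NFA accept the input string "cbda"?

Answer: REJECT

Steps:
S₀ = ε-closure({0}) = {0,1,2,3,4,5,6,8}
'c' @ 1: {1,2,3,4,5,6,7,8,9,10}  [accepting]
'b' @ 2: {1,2,3,4,5,6,7,8}  [accepting]
'd' @ 3: {1,2,3,4,5,6,7,8}  [accepting]
'a' @ 4: {}  — state set empty
after full input: {}  (accept=1 not in)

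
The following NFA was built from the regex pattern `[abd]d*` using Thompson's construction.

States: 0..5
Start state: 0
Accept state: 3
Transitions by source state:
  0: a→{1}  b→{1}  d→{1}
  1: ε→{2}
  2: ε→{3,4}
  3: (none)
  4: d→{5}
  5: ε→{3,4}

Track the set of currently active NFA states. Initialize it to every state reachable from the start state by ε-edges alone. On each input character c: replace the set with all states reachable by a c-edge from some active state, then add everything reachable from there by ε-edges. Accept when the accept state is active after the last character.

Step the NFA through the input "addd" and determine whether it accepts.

Answer: ACCEPT

Derivation:
S₀ = ε-closure({0}) = {0}
'a' @ 1: {1,2,3,4}  (accept∈set)
'd' @ 2: {3,4,5}  (accept∈set)
'd' @ 3: {3,4,5}  (accept∈set)
'd' @ 4: {3,4,5}  (accept∈set)
final: {3,4,5}; accept 3 in set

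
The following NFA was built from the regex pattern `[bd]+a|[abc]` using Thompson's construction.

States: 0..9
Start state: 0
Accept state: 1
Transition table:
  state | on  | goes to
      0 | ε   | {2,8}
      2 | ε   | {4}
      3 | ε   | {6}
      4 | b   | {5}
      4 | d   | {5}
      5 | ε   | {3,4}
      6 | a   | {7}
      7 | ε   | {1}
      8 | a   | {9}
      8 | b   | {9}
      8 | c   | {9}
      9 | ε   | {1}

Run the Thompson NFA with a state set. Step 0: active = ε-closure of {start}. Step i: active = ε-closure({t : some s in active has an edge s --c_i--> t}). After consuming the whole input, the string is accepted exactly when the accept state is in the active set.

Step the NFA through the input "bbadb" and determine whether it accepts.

Answer: REJECT

Trace:
start: ε-closure({0}) = {0,2,4,8}
'b' @ 1: {1,3,4,5,6,9}  [accepting]
'b' @ 2: {3,4,5,6}
'a' @ 3: {1,7}  [accepting]
'd' @ 4: {}  — no active states
rest 'b' ignored (set empty)
after full input: {}  (accept=1 not in)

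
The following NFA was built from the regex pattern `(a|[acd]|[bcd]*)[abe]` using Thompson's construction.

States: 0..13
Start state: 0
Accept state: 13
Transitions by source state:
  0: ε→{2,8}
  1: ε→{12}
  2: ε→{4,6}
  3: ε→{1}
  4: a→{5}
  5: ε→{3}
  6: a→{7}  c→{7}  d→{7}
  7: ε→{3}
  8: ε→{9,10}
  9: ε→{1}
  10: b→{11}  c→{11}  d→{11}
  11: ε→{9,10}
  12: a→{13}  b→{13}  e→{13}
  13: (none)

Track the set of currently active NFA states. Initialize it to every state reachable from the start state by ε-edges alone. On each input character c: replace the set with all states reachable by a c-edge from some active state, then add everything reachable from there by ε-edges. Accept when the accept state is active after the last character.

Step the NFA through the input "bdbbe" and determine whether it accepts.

S₀ = ε-closure({0}) = {0,1,2,4,6,8,9,10,12}
'b' @ 1: {1,9,10,11,12,13}  [accepting]
'd' @ 2: {1,9,10,11,12}
'b' @ 3: {1,9,10,11,12,13}  [accepting]
'b' @ 4: {1,9,10,11,12,13}  [accepting]
'e' @ 5: {13}  [accepting]
after full input: {13}  (accept=13 in)

Answer: ACCEPT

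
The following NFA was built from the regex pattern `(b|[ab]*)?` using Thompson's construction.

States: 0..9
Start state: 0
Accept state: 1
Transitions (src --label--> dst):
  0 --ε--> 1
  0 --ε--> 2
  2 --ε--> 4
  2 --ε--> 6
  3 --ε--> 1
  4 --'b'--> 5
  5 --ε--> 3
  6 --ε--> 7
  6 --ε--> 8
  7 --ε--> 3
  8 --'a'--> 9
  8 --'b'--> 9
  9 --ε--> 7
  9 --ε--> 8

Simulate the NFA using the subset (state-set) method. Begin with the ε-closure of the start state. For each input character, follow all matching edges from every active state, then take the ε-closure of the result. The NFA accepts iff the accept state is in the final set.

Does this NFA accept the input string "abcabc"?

S₀ = ε-closure({0}) = {0,1,2,3,4,6,7,8}
'a' @ 1: {1,3,7,8,9}  [accepting]
'b' @ 2: {1,3,7,8,9}  [accepting]
'c' @ 3: {}  — no active states
rest 'abc' ignored (set empty)
after full input: {}  (accept=1 not in)

Answer: REJECT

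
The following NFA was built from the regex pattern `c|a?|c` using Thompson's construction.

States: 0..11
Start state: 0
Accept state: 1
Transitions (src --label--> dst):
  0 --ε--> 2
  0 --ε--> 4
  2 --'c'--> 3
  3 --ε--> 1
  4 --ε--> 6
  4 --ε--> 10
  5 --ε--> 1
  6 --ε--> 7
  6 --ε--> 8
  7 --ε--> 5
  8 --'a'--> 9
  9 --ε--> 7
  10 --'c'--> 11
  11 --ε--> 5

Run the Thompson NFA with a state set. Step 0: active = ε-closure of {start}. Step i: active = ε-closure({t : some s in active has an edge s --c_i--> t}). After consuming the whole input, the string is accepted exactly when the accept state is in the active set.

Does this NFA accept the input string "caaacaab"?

start: ε-closure({0}) = {0,1,2,4,5,6,7,8,10}
'c' @ 1: {1,3,5,11}  [accepting]
'a' @ 2: {}  — state set empty
rest 'aacaab' ignored (set empty)
end set {} — state 1 not in

Answer: REJECT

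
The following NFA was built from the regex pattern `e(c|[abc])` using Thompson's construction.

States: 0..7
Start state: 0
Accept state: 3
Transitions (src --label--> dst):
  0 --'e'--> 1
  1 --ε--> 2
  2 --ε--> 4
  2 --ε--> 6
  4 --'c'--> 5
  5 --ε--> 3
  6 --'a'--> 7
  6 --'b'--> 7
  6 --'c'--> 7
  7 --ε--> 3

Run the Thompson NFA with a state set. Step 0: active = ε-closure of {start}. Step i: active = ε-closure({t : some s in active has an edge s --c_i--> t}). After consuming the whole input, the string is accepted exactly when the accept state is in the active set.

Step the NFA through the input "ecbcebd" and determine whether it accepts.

Answer: REJECT

Steps:
initial (ε-close {0}): {0}
'e' @ 1: {1,2,4,6}
'c' @ 2: {3,5,7}  [accepting]
'b' @ 3: {}  — dead — no transitions
rest 'cebd' ignored (set empty)
after full input: {}  (accept=3 not in)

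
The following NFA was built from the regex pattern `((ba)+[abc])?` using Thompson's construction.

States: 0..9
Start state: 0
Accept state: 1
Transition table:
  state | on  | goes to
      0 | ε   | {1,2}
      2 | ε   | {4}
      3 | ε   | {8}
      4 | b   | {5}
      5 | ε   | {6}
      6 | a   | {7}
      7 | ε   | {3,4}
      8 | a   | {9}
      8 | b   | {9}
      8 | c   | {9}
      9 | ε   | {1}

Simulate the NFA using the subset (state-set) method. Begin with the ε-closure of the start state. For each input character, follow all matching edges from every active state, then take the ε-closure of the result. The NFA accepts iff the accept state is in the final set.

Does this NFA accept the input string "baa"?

Answer: ACCEPT

Trace:
S₀ = ε-closure({0}) = {0,1,2,4}
'b' @ 1: {5,6}
'a' @ 2: {3,4,7,8}
'a' @ 3: {1,9}  (accept∈set)
after full input: {1,9}  (accept=1 in)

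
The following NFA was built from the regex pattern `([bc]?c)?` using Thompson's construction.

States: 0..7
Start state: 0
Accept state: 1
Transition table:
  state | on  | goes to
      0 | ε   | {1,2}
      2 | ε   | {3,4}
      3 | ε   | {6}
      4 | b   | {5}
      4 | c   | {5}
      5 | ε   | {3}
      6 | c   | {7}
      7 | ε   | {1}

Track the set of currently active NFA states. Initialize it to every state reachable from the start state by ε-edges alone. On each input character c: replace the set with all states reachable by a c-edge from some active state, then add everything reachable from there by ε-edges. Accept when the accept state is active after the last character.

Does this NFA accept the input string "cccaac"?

S₀ = ε-closure({0}) = {0,1,2,3,4,6}
'c' @ 1: {1,3,5,6,7}  ✓accept
'c' @ 2: {1,7}  ✓accept
'c' @ 3: {}  — no active states
rest 'aac' ignored (set empty)
after full input: {}  (accept=1 not in)

Answer: REJECT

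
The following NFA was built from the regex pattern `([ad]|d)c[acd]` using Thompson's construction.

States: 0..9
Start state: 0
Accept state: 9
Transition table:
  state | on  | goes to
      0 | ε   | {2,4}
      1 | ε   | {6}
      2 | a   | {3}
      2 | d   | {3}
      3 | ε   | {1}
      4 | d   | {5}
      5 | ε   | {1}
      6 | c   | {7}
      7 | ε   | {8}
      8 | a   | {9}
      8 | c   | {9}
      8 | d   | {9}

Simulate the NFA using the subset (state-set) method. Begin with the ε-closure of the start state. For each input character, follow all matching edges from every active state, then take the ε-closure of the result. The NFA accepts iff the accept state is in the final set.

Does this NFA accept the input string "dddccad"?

Answer: REJECT

Derivation:
initial (ε-close {0}): {0,2,4}
'd' @ 1: {1,3,5,6}
'd' @ 2: {}  — no active states
rest 'dccad' ignored (set empty)
after full input: {}  (accept=9 not in)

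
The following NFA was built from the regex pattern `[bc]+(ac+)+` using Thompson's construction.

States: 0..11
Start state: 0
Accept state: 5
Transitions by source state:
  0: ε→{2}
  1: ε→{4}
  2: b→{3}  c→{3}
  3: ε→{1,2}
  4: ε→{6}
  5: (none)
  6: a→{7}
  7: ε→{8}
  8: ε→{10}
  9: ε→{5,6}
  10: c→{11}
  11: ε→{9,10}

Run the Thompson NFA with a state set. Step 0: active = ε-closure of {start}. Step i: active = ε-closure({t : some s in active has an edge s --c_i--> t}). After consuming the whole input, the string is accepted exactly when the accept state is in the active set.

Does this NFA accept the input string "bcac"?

S₀ = ε-closure({0}) = {0,2}
'b' @ 1: {1,2,3,4,6}
'c' @ 2: {1,2,3,4,6}
'a' @ 3: {7,8,10}
'c' @ 4: {5,6,9,10,11}  ✓accept
final: {5,6,9,10,11}; accept 5 in set

Answer: ACCEPT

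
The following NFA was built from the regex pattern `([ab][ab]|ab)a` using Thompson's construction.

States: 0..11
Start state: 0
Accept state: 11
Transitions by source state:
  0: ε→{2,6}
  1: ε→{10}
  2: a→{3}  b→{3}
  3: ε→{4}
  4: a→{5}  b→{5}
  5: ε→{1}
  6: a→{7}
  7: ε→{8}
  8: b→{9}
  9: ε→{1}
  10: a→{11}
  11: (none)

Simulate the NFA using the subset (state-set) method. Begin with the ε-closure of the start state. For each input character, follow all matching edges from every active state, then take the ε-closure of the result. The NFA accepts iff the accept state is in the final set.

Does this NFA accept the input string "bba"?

Answer: ACCEPT

Derivation:
initial (ε-close {0}): {0,2,6}
'b' @ 1: {3,4}
'b' @ 2: {1,5,10}
'a' @ 3: {11}  ✓accept
after full input: {11}  (accept=11 in)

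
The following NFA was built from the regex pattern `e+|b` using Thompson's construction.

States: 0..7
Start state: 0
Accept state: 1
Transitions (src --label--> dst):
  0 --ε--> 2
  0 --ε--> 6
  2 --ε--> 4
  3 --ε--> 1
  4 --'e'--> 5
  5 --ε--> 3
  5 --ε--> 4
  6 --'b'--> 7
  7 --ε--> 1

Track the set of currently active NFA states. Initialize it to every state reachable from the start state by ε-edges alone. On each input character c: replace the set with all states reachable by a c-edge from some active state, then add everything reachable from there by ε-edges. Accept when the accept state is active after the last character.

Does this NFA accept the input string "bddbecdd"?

Answer: REJECT

Trace:
S₀ = ε-closure({0}) = {0,2,4,6}
'b' @ 1: {1,7}  [accepting]
'd' @ 2: {}  — state set empty
rest 'dbecdd' ignored (set empty)
end set {} — state 1 not in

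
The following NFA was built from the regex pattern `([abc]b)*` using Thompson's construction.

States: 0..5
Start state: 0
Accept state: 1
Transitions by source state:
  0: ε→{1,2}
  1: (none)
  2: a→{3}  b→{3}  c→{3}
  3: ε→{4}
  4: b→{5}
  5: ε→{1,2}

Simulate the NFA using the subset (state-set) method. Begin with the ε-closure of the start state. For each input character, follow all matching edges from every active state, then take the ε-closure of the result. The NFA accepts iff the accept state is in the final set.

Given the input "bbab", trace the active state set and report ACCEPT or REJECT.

start: ε-closure({0}) = {0,1,2}
'b' @ 1: {3,4}
'b' @ 2: {1,2,5}  [accepting]
'a' @ 3: {3,4}
'b' @ 4: {1,2,5}  [accepting]
final: {1,2,5}; accept 1 in set

Answer: ACCEPT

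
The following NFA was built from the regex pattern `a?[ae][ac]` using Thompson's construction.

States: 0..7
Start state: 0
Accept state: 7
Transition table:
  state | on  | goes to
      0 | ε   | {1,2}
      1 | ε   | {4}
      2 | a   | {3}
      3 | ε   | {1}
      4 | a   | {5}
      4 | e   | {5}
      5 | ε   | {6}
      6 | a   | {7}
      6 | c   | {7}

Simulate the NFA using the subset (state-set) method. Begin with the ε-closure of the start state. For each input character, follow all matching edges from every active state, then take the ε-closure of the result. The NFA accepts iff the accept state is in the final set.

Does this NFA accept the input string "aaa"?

S₀ = ε-closure({0}) = {0,1,2,4}
'a' @ 1: {1,3,4,5,6}
'a' @ 2: {5,6,7}  ✓accept
'a' @ 3: {7}  ✓accept
after full input: {7}  (accept=7 in)

Answer: ACCEPT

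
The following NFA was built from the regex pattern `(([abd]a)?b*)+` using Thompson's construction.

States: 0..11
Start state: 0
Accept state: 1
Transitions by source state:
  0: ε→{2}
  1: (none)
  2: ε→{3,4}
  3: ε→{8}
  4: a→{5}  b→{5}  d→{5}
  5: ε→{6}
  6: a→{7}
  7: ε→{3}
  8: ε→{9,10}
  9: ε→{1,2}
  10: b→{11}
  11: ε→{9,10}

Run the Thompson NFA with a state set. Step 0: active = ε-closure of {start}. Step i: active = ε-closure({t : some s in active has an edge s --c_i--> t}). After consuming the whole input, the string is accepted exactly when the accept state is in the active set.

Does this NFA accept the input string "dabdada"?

Answer: ACCEPT

Derivation:
S₀ = ε-closure({0}) = {0,1,2,3,4,8,9,10}
'd' @ 1: {5,6}
'a' @ 2: {1,2,3,4,7,8,9,10}  (accept∈set)
'b' @ 3: {1,2,3,4,5,6,8,9,10,11}  (accept∈set)
'd' @ 4: {5,6}
'a' @ 5: {1,2,3,4,7,8,9,10}  (accept∈set)
'd' @ 6: {5,6}
'a' @ 7: {1,2,3,4,7,8,9,10}  (accept∈set)
after full input: {1,2,3,4,7,8,9,10}  (accept=1 in)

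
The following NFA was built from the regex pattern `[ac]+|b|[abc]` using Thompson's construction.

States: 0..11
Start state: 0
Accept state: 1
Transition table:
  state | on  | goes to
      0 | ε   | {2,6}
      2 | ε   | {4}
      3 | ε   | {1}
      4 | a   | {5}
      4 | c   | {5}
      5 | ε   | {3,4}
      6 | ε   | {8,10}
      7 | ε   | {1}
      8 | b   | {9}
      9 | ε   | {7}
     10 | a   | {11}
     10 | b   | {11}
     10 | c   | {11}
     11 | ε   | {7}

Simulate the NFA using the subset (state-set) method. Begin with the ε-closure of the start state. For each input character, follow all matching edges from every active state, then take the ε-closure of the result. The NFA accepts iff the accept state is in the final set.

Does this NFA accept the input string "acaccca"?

Answer: ACCEPT

Derivation:
initial (ε-close {0}): {0,2,4,6,8,10}
'a' @ 1: {1,3,4,5,7,11}  (accept∈set)
'c' @ 2: {1,3,4,5}  (accept∈set)
'a' @ 3: {1,3,4,5}  (accept∈set)
'c' @ 4: {1,3,4,5}  (accept∈set)
'c' @ 5: {1,3,4,5}  (accept∈set)
'c' @ 6: {1,3,4,5}  (accept∈set)
'a' @ 7: {1,3,4,5}  (accept∈set)
final: {1,3,4,5}; accept 1 in set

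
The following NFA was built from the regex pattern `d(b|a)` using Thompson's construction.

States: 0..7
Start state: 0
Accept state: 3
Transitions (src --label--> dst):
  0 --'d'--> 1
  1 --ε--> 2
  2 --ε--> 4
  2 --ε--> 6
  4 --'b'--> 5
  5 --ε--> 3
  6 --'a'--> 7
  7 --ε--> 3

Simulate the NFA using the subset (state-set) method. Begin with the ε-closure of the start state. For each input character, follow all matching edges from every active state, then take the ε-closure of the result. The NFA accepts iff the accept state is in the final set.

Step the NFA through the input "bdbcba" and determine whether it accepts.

start: ε-closure({0}) = {0}
'b' @ 1: {}  — no active states
rest 'dbcba' ignored (set empty)
final: {}; accept 3 not in set

Answer: REJECT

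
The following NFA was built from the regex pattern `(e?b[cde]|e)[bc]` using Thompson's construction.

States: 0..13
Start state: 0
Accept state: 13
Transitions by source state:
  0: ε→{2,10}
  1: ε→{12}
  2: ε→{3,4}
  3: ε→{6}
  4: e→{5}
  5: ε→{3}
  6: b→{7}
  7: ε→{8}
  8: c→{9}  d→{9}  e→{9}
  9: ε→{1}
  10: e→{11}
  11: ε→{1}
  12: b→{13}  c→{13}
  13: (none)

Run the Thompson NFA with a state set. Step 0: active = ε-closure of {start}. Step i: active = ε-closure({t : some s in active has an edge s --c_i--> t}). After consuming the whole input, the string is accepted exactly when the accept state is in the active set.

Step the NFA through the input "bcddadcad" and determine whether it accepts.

Answer: REJECT

Derivation:
initial (ε-close {0}): {0,2,3,4,6,10}
'b' @ 1: {7,8}
'c' @ 2: {1,9,12}
'd' @ 3: {}  — no active states
rest 'dadcad' ignored (set empty)
final: {}; accept 13 not in set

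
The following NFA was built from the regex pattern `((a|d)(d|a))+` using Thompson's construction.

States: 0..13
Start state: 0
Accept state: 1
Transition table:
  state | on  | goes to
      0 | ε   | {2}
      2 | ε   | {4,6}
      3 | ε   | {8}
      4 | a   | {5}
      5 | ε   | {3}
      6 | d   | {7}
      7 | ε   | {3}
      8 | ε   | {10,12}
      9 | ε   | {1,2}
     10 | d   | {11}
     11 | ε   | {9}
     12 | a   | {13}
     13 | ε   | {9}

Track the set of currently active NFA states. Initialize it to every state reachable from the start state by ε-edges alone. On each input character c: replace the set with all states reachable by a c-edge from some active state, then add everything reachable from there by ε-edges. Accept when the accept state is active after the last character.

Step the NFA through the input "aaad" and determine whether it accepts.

Answer: ACCEPT

Steps:
S₀ = ε-closure({0}) = {0,2,4,6}
'a' @ 1: {3,5,8,10,12}
'a' @ 2: {1,2,4,6,9,13}  ✓accept
'a' @ 3: {3,5,8,10,12}
'd' @ 4: {1,2,4,6,9,11}  ✓accept
final: {1,2,4,6,9,11}; accept 1 in set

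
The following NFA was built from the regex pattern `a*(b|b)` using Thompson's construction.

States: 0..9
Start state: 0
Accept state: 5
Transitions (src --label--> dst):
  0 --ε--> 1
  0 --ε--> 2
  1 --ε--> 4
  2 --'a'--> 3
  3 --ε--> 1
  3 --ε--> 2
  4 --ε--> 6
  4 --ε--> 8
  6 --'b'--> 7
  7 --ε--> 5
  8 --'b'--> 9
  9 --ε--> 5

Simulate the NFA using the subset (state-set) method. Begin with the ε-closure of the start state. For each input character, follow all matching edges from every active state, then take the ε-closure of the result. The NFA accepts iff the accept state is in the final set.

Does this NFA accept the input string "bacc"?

start: ε-closure({0}) = {0,1,2,4,6,8}
'b' @ 1: {5,7,9}  [accepting]
'a' @ 2: {}  — state set empty
rest 'cc' ignored (set empty)
after full input: {}  (accept=5 not in)

Answer: REJECT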